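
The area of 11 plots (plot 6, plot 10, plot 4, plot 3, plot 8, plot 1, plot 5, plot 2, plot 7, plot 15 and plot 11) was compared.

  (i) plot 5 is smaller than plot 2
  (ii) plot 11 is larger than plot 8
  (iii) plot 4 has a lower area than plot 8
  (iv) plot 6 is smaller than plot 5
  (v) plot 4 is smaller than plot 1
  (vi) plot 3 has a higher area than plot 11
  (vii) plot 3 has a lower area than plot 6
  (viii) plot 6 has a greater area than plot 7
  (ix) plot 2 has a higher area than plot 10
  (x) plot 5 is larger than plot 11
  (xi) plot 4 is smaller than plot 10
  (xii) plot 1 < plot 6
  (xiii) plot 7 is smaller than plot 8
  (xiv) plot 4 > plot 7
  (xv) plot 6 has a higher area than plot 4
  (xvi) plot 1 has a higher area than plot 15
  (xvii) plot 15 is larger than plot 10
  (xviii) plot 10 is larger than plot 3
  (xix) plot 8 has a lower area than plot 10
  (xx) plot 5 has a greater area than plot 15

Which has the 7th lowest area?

plot 15

Chaining the given pairs: plot 7 < plot 4 < plot 8 < plot 11 < plot 3 < plot 10 < plot 15 < plot 1 < plot 6 < plot 5 < plot 2.
The 7th smallest is plot 15.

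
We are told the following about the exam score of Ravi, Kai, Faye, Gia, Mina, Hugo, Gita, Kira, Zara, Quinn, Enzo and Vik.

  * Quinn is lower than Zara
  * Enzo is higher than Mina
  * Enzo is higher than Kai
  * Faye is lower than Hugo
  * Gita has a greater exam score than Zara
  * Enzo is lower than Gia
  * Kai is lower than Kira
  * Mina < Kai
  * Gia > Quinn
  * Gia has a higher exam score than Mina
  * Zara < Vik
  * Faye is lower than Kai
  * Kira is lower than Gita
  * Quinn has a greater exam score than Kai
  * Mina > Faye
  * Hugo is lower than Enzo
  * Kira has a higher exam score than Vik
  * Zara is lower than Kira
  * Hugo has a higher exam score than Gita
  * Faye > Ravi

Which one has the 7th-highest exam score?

Piecing the relations together gives one ordering: Ravi < Faye < Mina < Kai < Quinn < Zara < Vik < Kira < Gita < Hugo < Enzo < Gia.
The 7th largest is Zara.

Zara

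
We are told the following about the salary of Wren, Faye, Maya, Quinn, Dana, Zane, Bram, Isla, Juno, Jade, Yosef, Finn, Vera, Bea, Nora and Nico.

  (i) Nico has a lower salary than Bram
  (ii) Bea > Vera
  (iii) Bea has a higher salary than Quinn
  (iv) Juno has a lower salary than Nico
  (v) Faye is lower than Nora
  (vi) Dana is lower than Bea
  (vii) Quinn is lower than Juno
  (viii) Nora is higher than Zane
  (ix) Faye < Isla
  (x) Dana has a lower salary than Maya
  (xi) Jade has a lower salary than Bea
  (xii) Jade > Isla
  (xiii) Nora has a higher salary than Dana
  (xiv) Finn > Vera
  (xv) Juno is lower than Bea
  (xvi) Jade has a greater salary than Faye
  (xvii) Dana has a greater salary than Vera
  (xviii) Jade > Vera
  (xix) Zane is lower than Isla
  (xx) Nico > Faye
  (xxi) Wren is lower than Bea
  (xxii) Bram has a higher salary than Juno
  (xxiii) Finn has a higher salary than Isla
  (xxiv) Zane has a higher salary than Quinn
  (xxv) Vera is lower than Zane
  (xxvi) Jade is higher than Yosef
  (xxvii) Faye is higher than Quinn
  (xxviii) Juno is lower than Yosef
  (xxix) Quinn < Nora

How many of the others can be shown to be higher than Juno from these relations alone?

Directly above Juno: Yosef, Nico, Bram, Bea.
One step further: Jade (5 so far).
Nothing else is reachable above Juno; 5 in all.

5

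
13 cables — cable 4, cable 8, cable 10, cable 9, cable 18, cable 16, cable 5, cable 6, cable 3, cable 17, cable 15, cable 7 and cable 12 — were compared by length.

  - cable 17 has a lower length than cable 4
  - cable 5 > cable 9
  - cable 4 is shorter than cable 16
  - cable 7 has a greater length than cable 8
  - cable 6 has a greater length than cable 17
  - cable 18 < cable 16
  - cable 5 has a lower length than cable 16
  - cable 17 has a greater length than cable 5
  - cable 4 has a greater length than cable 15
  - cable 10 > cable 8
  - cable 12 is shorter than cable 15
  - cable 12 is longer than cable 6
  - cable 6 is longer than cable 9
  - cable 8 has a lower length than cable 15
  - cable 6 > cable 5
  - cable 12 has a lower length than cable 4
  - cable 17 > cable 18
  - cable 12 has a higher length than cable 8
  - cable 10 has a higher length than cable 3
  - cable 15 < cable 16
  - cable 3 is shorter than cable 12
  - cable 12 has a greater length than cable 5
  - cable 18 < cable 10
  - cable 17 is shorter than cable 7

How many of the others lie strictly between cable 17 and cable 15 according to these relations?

Chaining upward from cable 17 reaches: cable 7, cable 6, cable 12, cable 4, cable 16.
Chaining downward from cable 15 reaches: cable 8, cable 9, cable 18, cable 3, cable 5, cable 6, cable 12.
Strictly between cable 17 and cable 15 are those in both lists: cable 6, cable 12 — 2 elements.

2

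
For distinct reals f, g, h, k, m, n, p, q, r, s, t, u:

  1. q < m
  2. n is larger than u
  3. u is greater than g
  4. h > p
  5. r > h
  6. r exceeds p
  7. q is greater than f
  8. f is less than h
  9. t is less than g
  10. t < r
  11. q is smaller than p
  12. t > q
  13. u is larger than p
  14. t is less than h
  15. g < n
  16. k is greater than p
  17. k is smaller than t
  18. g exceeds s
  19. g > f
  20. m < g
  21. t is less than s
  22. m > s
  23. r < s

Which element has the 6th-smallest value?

Chaining the given pairs: f < q < p < k < t < h < r < s < m < g < u < n.
The 6th smallest is h.

h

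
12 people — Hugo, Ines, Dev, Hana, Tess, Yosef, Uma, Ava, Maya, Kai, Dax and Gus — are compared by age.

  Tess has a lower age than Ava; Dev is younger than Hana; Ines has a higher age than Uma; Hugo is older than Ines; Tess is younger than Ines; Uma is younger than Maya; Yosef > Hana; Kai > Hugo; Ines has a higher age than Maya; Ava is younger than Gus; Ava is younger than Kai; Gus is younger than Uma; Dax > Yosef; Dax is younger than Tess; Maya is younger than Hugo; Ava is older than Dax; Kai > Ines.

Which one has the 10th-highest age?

The consecutive relations fix a unique order: Dev < Hana < Yosef < Dax < Tess < Ava < Gus < Uma < Maya < Ines < Hugo < Kai.
The 10th largest is Yosef.

Yosef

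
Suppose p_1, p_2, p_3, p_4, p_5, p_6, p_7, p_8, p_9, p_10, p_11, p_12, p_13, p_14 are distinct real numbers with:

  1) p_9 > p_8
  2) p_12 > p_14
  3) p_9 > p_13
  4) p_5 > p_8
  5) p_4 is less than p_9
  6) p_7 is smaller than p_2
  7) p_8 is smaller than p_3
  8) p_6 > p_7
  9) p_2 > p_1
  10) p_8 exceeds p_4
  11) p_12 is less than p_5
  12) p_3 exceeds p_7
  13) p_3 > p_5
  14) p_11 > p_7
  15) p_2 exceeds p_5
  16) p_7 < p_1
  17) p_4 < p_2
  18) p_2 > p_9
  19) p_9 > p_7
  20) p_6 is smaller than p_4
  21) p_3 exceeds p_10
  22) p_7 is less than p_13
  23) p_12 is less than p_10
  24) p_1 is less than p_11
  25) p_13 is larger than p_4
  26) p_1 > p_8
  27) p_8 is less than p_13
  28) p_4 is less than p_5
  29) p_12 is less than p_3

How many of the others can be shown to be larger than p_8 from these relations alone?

Directly above p_8: p_13, p_9, p_5, p_1, p_3.
One step further: p_2, p_11 (7 so far).
No other element is forced above p_8 by the given relations, so the count is 7.

7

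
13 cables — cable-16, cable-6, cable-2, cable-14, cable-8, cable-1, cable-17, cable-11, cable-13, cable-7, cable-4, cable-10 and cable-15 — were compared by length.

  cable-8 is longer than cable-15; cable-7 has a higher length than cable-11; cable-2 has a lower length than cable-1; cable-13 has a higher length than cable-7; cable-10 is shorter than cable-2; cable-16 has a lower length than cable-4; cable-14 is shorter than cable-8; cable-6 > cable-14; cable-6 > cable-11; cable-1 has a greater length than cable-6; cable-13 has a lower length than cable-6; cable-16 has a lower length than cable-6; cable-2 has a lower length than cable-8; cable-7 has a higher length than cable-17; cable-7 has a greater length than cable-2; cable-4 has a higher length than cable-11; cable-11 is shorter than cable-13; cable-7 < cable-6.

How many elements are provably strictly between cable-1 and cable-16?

Chaining upward from cable-16 reaches: cable-6, cable-4.
Chaining downward from cable-1 reaches: cable-10, cable-14, cable-17, cable-11, cable-2, cable-7, cable-13, cable-6.
Strictly between cable-16 and cable-1 are those in both lists: cable-6 — 1 element.

1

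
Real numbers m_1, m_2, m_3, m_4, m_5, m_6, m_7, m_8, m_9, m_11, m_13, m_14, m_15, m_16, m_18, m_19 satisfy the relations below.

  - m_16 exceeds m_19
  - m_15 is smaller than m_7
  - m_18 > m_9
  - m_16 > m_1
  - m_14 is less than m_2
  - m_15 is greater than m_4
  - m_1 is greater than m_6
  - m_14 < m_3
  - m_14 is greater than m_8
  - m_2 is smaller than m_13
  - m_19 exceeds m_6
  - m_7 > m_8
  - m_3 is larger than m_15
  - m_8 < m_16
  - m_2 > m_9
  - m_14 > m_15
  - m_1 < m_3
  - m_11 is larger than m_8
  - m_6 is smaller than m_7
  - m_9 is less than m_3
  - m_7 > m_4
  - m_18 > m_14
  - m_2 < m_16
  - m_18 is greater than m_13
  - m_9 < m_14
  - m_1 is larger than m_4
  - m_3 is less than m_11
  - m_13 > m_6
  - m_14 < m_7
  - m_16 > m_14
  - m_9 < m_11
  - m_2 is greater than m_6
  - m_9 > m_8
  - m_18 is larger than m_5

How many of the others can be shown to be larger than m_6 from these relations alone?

The elements the relations force above m_6 are m_19, m_2, m_1, m_16, m_3, m_11, m_13, m_7, m_18 — no chain reaches any other.
That is 9.

9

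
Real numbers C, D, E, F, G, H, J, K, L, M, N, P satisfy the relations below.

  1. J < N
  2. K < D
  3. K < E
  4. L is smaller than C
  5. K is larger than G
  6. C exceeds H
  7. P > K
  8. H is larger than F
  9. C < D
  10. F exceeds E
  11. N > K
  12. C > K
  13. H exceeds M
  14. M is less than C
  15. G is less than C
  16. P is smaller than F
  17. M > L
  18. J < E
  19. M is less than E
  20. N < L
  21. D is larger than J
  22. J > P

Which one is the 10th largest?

The consecutive relations fix a unique order: G < K < P < J < N < L < M < E < F < H < C < D.
The 10th largest is P.

P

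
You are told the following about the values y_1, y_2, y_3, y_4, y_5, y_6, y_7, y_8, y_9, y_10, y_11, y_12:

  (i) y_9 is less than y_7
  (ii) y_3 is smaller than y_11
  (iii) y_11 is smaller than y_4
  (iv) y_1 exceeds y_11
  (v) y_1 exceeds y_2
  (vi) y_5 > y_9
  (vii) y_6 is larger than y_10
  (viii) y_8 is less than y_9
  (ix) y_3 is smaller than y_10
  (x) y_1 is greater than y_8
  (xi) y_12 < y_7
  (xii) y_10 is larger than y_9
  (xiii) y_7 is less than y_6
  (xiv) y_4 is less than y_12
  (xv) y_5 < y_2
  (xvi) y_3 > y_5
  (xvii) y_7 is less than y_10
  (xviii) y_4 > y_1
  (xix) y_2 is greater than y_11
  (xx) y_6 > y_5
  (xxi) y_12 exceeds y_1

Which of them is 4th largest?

y_12

Piecing the relations together gives one ordering: y_8 < y_9 < y_5 < y_3 < y_11 < y_2 < y_1 < y_4 < y_12 < y_7 < y_10 < y_6.
The 4th largest is y_12.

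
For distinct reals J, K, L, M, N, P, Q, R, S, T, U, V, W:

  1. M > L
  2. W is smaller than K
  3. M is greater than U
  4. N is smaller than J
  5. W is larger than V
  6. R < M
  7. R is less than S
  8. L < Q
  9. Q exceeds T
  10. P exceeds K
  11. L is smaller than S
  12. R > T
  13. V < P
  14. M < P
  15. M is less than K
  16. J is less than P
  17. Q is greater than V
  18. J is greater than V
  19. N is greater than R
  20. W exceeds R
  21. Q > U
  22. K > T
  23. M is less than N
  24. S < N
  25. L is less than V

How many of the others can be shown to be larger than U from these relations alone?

The elements the relations force above U are M, N, J, Q, K, P — no chain reaches any other.
That is 6.

6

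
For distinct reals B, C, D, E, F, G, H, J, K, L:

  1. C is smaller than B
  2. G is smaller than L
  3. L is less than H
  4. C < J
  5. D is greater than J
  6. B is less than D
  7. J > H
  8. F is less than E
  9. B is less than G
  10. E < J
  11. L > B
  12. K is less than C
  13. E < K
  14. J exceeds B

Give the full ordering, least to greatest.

F < E < K < C < B < G < L < H < J < D

Each adjacent pair is fixed by a given relation: F < E; E < K; K < C; C < B; B < G; G < L; L < H; H < J; J < D. Chaining them end to end gives the full order.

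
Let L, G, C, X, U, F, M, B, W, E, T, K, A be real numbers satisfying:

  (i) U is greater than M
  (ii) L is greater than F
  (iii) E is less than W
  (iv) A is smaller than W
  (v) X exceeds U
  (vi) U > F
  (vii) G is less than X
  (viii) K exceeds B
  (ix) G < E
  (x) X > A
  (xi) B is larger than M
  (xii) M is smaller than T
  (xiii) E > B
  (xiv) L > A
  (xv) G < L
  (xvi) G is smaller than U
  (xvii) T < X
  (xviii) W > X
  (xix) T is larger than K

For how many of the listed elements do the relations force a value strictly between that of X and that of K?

The relations place K below X. An element lies strictly between them when it is forced above K and also forced below X.
Above K: {T, W}. Below X: {M, B, T, G, A, F, U}.
Intersection: {T} — 1.

1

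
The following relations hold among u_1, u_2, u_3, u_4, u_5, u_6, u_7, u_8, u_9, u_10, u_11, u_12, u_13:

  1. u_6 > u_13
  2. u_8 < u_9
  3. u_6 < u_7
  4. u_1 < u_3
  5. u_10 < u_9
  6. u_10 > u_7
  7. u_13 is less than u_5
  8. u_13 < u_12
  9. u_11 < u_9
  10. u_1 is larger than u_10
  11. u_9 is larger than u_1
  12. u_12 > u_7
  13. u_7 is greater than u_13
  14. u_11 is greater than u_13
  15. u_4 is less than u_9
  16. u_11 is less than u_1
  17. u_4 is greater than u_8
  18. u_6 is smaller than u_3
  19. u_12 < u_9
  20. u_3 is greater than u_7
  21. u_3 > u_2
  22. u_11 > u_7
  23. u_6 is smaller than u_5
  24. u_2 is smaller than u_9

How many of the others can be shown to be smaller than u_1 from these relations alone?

5

From u_1 the given relations immediately reach u_11, u_10.
From those, u_13, u_7 — 4 in total.
From those, u_6 — 5 in total.
No other element is forced below u_1 by the given relations, so the count is 5.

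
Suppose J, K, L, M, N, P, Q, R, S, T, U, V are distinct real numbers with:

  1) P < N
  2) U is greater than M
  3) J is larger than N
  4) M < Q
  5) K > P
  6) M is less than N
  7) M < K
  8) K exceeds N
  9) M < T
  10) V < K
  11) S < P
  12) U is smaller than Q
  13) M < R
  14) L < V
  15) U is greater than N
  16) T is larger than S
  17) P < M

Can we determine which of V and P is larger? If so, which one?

undetermined

Following every chain through P: above P we get M, N, K, R, J, T, U, Q; below P we get S.
V is not reached, and no chain runs the other way from V to P.
So the given relations leave the order of P and V undetermined.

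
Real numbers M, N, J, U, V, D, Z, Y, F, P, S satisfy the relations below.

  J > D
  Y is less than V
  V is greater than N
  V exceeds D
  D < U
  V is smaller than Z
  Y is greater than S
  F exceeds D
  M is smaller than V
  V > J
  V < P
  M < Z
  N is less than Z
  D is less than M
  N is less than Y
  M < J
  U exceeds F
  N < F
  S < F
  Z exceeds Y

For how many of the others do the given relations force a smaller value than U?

Directly below U: D, F.
One step further: S, N (4 so far).
No other element is forced below U by the given relations, so the count is 4.

4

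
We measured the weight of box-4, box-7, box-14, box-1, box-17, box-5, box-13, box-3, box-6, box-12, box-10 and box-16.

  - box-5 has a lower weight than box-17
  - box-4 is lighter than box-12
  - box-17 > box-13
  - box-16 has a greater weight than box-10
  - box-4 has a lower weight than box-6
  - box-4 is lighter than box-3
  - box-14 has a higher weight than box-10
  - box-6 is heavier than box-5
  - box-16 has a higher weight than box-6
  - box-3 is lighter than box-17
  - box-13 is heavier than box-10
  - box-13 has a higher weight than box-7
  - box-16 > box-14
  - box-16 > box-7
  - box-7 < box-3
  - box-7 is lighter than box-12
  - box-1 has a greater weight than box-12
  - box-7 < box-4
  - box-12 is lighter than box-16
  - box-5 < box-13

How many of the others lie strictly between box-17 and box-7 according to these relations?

3

The relations place box-7 below box-17. An element lies strictly between them when it is forced above box-7 and also forced below box-17.
Above box-7: {box-4, box-12, box-13, box-6, box-1, box-3, box-16}. Below box-17: {box-10, box-5, box-4, box-13, box-3}.
Intersection: {box-4, box-13, box-3} — 3.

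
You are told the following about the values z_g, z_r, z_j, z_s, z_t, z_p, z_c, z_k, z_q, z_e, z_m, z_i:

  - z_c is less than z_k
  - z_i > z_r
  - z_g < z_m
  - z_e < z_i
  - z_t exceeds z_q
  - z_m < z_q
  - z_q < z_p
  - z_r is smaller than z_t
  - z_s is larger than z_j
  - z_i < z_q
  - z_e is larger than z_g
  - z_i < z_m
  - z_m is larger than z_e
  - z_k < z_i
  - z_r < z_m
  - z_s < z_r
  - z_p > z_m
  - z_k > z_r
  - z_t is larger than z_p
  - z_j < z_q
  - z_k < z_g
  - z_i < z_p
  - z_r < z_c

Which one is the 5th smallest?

The consecutive relations fix a unique order: z_j < z_s < z_r < z_c < z_k < z_g < z_e < z_i < z_m < z_q < z_p < z_t.
The 5th smallest is z_k.

z_k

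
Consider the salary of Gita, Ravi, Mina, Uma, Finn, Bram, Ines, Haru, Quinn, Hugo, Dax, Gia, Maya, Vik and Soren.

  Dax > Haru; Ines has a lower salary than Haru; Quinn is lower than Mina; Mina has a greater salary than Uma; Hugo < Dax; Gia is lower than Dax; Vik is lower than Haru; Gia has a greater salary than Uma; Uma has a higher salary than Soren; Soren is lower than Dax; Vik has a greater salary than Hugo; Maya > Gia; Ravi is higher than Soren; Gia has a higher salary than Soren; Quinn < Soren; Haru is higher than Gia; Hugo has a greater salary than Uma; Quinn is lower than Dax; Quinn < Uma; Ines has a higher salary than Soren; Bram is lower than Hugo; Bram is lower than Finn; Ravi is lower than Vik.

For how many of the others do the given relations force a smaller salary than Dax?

10

Directly below Dax: Quinn, Soren, Hugo, Gia, Haru.
One step further: Bram, Ines, Uma, Vik (9 so far).
One step further: Ravi (10 so far).
Nothing else is reachable below Dax; 10 in all.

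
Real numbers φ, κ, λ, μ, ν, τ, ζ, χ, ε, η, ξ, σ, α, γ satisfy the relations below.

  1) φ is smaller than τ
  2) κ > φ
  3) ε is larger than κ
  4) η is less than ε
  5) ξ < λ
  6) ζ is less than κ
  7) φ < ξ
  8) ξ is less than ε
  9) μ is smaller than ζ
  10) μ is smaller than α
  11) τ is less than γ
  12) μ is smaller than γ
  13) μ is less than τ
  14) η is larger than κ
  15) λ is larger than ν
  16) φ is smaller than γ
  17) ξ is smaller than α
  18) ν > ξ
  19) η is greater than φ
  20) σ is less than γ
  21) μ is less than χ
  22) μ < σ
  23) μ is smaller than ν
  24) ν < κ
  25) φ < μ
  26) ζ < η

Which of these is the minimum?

Chaining upward from φ: directly above it, μ, ξ, τ, κ, η, γ; then ζ, ν, σ, λ, ε, α, χ.
That covers every other element, and nothing is given below φ, so φ is the minimum.

φ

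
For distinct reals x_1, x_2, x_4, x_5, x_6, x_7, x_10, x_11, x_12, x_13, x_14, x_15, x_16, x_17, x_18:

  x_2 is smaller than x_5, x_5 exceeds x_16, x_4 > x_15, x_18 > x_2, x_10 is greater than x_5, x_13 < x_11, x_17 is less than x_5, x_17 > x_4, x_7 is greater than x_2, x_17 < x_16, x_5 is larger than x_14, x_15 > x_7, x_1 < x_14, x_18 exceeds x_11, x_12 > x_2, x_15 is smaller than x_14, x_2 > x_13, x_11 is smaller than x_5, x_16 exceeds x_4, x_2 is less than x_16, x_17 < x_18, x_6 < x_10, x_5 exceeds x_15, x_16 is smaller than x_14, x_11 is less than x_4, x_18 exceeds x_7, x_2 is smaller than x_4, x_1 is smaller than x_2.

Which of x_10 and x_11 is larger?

The relevant relations are x_11 < x_4; x_4 < x_17; x_17 < x_16; x_16 < x_14; x_14 < x_5; x_5 < x_10.
Chaining these gives x_11 < x_4 < x_17 < x_16 < x_14 < x_5 < x_10.
So x_11 < x_10; x_10 is the larger of the two.

x_10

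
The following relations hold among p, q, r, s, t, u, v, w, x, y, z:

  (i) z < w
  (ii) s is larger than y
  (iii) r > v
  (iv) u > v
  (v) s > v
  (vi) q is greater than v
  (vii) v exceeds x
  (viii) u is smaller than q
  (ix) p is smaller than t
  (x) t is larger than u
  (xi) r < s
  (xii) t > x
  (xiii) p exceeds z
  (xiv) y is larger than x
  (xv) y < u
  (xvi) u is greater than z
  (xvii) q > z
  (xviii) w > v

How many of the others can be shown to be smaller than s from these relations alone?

4

Directly below s: y, v, r.
One step further: x (4 so far).
No other element is forced below s by the given relations, so the count is 4.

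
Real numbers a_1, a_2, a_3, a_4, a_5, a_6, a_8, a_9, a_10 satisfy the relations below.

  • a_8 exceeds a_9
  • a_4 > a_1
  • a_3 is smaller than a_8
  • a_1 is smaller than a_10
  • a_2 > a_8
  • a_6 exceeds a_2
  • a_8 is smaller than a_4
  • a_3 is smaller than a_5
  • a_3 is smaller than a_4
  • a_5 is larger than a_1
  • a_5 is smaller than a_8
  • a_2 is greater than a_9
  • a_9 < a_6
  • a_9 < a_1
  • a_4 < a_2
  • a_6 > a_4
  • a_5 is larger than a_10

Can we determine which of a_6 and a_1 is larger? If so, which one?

a_6

a_1 < a_10 and a_10 < a_5 give a_1 < a_5.
Then a_5 < a_8 extends the chain to a_8.
With a_8 < a_4: a_1 < a_10 < a_5 < a_8 < a_4.
Then a_4 < a_2 extends the chain to a_2.
With a_2 < a_6: a_1 < a_10 < a_5 < a_8 < a_4 < a_2 < a_6.
So a_6 is larger.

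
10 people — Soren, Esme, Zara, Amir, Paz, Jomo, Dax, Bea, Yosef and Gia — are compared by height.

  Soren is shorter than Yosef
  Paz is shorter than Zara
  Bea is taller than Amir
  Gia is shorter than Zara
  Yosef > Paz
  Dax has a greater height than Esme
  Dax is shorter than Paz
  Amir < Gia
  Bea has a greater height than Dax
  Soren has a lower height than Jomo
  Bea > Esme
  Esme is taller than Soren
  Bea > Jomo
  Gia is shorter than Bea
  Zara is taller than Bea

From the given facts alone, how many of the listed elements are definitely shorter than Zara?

8

From Zara the given relations immediately reach Gia, Paz, Bea.
From those, Amir, Esme, Dax, Jomo — 7 in total.
From those, Soren — 8 in total.
Nothing else is reachable below Zara; 8 in all.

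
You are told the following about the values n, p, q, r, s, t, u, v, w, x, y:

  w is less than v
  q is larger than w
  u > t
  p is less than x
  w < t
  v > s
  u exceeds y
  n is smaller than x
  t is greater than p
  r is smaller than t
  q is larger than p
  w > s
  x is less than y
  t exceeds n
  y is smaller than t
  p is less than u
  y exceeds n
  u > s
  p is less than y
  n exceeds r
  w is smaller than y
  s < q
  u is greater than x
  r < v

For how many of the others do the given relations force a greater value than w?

From w the given relations immediately reach q, v, y, t.
From those, u — 5 in total.
No other element is forced above w by the given relations, so the count is 5.

5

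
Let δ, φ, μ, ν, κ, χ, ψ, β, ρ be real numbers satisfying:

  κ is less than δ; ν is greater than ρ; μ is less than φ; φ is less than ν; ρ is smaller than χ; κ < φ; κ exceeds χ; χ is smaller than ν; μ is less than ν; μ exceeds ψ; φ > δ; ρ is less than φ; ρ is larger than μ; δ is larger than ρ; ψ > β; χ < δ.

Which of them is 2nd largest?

φ

Chaining the given pairs: β < ψ < μ < ρ < χ < κ < δ < φ < ν.
The 2nd largest is φ.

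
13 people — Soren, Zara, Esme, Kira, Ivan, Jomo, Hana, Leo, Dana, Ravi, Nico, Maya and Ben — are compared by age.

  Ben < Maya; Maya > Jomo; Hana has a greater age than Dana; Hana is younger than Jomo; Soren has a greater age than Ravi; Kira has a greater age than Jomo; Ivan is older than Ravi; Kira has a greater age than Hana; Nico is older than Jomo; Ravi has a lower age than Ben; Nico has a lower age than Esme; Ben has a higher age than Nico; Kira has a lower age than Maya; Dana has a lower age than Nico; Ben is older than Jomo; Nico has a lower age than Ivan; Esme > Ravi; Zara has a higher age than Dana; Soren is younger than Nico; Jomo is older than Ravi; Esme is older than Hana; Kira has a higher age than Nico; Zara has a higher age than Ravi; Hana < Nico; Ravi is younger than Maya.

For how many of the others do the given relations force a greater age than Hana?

Directly above Hana: Jomo, Nico, Esme, Kira.
One step further: Ivan, Ben, Maya (7 so far).
No other element is forced above Hana by the given relations, so the count is 7.

7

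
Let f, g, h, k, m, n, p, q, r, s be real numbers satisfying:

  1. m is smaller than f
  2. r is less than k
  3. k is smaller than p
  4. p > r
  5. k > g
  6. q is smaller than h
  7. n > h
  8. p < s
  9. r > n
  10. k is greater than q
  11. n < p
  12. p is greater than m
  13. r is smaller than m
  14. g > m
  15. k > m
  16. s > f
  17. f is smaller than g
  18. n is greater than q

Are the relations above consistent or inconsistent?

Every relation is compatible with q < h < n < r < m < f < g < k < p < s; the set is consistent.

consistent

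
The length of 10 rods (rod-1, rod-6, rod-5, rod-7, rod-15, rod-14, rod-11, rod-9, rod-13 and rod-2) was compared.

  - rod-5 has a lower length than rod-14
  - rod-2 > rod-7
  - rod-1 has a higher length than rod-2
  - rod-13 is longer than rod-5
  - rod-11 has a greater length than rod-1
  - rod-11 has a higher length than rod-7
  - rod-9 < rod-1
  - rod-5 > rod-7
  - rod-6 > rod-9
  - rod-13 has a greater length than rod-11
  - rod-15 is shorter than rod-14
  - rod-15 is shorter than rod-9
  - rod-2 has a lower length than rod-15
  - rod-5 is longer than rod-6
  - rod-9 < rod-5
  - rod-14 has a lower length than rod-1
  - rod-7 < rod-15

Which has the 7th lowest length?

The consecutive relations fix a unique order: rod-7 < rod-2 < rod-15 < rod-9 < rod-6 < rod-5 < rod-14 < rod-1 < rod-11 < rod-13.
The 7th smallest is rod-14.

rod-14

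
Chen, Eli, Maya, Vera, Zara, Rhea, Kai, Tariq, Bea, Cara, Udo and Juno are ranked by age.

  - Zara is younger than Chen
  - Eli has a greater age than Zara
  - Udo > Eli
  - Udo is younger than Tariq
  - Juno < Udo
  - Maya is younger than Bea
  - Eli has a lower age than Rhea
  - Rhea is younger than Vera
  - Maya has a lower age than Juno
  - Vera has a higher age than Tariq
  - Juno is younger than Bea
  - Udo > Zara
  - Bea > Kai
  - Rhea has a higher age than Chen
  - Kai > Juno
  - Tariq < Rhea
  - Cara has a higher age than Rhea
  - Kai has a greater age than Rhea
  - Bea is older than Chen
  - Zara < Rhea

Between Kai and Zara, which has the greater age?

Link the given pairs in sequence: Zara < Eli; Eli < Udo; Udo < Tariq; Tariq < Rhea; Rhea < Kai.
Together: Zara < Eli < Udo < Tariq < Rhea < Kai.
So Zara < Kai; Kai is the older of the two.

Kai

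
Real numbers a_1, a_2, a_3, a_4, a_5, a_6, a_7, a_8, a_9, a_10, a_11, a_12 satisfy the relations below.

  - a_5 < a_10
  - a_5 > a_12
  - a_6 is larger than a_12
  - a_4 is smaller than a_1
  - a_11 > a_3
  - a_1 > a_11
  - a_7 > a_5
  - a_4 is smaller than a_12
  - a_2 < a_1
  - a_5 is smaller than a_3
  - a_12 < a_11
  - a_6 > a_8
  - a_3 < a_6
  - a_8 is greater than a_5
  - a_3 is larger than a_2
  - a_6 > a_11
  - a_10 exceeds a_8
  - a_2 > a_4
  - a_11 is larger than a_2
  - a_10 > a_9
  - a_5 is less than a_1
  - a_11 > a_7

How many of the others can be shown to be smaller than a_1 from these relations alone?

The elements the relations force below a_1 are a_4, a_2, a_12, a_5, a_7, a_3, a_11 — no chain reaches any other.
That is 7.

7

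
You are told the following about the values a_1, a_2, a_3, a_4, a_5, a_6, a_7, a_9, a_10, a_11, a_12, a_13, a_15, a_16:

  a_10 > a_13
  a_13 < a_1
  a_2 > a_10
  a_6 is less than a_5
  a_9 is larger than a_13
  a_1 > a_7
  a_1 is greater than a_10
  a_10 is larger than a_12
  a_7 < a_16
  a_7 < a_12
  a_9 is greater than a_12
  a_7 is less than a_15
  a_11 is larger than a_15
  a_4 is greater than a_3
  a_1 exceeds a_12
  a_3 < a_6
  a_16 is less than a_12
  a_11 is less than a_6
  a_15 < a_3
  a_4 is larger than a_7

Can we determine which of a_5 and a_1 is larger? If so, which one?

Following every chain through a_1: below a_1 we get a_7, a_13, a_16, a_12, a_10.
a_5 is not reached, and no chain runs the other way from a_5 to a_1.
So the given relations leave the order of a_1 and a_5 undetermined.

undetermined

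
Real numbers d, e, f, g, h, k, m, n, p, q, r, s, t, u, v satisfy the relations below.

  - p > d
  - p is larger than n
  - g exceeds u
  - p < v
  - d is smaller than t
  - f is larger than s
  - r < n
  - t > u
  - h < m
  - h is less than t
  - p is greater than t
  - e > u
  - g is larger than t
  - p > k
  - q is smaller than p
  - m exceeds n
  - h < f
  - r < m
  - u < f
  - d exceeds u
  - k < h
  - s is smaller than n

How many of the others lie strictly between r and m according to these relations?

1

Chaining upward from r reaches: n, p, v.
Chaining downward from m reaches: k, s, h, n.
Strictly between r and m are those in both lists: n — 1 element.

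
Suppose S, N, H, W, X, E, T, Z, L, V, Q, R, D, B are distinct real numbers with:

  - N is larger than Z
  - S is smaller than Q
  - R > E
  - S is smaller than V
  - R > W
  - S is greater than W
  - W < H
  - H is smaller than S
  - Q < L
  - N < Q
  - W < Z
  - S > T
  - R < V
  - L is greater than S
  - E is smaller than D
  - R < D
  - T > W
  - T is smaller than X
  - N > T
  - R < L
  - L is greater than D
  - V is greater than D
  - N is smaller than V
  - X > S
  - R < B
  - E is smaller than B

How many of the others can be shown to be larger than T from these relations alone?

6

From T the given relations immediately reach S, N, X.
From those, V, Q, L — 6 in total.
Nothing else is reachable above T; 6 in all.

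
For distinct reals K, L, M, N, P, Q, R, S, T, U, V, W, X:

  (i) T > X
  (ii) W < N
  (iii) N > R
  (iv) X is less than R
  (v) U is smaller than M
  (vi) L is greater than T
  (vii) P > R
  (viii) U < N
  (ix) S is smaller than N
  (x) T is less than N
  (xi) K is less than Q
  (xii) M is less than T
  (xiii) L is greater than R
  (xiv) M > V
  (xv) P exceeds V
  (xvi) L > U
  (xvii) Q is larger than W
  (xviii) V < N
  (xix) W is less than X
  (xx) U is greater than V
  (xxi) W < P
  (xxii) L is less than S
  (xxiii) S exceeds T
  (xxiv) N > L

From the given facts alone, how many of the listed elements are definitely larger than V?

From V the given relations immediately reach U, M, N, P.
From those, T, L — 6 in total.
From those, S — 7 in total.
Nothing else is reachable above V; 7 in all.

7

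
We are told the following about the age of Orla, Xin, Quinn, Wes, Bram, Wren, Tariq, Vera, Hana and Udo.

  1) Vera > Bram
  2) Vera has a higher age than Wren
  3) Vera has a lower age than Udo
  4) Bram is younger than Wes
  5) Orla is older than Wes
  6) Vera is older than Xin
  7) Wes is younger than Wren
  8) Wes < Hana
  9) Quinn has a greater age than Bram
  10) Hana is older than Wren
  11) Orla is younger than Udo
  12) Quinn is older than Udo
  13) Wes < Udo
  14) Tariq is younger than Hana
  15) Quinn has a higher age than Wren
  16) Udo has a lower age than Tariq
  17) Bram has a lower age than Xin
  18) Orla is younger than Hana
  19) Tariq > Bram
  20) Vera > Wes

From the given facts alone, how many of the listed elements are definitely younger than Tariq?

7

The elements the relations force below Tariq are Bram, Wes, Xin, Wren, Vera, Orla, Udo — no chain reaches any other.
That is 7.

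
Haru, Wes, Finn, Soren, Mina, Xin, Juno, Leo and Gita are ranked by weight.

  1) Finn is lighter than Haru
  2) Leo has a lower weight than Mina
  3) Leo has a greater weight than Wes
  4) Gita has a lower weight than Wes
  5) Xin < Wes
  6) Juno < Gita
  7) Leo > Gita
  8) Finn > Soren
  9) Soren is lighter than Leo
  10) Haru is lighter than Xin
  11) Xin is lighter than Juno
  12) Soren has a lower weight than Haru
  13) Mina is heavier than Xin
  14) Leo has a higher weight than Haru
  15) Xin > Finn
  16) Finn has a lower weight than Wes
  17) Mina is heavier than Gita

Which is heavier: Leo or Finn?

Leo

Chaining the given relations: Finn < Haru < Xin < Juno < Gita < Leo.
So Finn < Leo; Leo is the heavier of the two.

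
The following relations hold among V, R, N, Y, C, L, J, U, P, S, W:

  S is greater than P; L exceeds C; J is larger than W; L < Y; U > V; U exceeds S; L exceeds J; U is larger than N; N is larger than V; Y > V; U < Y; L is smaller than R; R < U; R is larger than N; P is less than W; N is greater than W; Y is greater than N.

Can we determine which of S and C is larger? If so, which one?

undetermined

Following every chain through C: above C we get L, R, U, Y.
S is not reached, and no chain runs the other way from S to C.
So the given relations leave the order of C and S undetermined.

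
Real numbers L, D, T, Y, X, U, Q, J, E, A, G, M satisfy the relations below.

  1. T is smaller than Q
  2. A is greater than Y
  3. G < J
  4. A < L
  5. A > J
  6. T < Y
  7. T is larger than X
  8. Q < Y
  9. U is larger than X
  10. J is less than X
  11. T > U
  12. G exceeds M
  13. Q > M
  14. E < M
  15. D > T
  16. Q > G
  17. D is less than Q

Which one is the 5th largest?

D

The consecutive relations fix a unique order: E < M < G < J < X < U < T < D < Q < Y < A < L.
The 5th largest is D.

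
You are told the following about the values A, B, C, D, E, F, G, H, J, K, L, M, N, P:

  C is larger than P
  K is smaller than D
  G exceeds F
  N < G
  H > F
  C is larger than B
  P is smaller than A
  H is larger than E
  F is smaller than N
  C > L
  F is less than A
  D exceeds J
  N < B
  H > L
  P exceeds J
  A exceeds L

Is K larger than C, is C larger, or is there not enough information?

undetermined

Following every chain through K: above K we get D.
C is not reached, and no chain runs the other way from C to K.
So the given relations leave the order of K and C undetermined.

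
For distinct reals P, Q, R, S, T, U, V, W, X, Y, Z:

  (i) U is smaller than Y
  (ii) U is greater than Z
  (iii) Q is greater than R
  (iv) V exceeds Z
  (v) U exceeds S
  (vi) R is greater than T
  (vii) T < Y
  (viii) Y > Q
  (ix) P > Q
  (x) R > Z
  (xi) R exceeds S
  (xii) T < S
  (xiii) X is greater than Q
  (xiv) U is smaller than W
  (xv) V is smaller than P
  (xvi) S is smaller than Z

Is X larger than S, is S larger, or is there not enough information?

Chaining the given relations: S < Z < R < Q < X.
So X is larger.

X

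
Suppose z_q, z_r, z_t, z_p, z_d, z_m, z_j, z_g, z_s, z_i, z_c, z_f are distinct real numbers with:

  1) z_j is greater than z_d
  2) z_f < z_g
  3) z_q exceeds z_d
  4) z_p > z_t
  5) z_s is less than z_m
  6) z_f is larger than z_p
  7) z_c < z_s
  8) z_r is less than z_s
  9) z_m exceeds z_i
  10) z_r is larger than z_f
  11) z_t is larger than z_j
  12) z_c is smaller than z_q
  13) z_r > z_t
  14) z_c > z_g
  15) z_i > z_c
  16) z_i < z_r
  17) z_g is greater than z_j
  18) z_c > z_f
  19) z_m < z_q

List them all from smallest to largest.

Nothing is placed below z_d, so it is least; from there z_d < z_j; z_j < z_t; z_t < z_p; z_p < z_f; z_f < z_g; z_g < z_c; z_c < z_i; z_i < z_r; z_r < z_s; z_s < z_m; z_m < z_q, each given directly.

z_d < z_j < z_t < z_p < z_f < z_g < z_c < z_i < z_r < z_s < z_m < z_q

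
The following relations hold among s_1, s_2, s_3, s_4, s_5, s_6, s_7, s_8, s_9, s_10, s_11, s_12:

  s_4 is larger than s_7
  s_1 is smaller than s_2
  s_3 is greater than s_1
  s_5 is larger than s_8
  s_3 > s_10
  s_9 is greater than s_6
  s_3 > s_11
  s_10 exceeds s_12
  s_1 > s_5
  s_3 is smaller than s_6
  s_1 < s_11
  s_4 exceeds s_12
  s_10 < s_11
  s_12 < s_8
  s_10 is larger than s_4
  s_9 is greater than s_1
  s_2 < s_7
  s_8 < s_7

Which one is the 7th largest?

Chaining the given pairs: s_12 < s_8 < s_5 < s_1 < s_2 < s_7 < s_4 < s_10 < s_11 < s_3 < s_6 < s_9.
Counting 7 from the largest end gives s_7.

s_7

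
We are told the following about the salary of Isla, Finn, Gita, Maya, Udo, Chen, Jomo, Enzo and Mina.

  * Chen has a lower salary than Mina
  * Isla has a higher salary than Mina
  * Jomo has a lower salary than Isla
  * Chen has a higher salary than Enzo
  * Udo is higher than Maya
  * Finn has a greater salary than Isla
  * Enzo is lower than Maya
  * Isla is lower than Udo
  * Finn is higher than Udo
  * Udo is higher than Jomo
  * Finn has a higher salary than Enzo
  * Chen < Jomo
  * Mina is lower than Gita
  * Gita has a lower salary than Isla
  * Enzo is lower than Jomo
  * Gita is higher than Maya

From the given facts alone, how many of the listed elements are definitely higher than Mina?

4

The elements the relations force above Mina are Gita, Isla, Udo, Finn — no chain reaches any other.
That is 4.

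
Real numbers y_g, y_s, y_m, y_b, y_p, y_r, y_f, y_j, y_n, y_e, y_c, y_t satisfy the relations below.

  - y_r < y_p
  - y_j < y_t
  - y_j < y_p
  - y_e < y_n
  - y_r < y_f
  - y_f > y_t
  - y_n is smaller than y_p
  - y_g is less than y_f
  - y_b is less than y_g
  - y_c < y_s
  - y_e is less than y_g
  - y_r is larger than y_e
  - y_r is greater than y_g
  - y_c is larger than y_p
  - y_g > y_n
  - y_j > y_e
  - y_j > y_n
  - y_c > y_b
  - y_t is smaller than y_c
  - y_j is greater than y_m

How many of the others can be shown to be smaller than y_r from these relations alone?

The elements the relations force below y_r are y_e, y_b, y_n, y_g — no chain reaches any other.
That is 4.

4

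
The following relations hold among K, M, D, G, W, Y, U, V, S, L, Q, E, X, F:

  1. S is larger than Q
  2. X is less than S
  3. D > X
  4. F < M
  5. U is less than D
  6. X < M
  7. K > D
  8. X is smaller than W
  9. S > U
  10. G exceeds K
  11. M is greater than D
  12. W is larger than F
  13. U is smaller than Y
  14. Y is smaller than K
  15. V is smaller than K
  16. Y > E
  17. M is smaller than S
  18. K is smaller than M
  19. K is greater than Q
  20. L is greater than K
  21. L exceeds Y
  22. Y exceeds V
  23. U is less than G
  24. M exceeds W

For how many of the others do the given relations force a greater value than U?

Directly above U: Y, D, G, S.
One step further: K, M, L (7 so far).
No other element is forced above U by the given relations, so the count is 7.

7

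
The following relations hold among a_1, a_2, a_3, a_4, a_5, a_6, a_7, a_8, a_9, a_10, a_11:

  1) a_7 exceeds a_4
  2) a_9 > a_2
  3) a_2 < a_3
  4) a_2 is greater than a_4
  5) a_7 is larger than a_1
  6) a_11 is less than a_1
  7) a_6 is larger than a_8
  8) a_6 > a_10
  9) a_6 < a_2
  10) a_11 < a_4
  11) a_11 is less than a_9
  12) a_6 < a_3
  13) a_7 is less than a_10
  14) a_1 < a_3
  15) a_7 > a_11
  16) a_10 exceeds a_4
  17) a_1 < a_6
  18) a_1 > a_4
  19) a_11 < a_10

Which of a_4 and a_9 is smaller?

a_4 < a_1 and a_1 < a_7 give a_4 < a_7.
With a_7 < a_10: a_4 < a_1 < a_7 < a_10.
With a_10 < a_6: a_4 < a_1 < a_7 < a_10 < a_6.
Then a_6 < a_2 extends the chain to a_2.
With a_2 < a_9: a_4 < a_1 < a_7 < a_10 < a_6 < a_2 < a_9.
So a_4 < a_9; a_4 is the smaller of the two.

a_4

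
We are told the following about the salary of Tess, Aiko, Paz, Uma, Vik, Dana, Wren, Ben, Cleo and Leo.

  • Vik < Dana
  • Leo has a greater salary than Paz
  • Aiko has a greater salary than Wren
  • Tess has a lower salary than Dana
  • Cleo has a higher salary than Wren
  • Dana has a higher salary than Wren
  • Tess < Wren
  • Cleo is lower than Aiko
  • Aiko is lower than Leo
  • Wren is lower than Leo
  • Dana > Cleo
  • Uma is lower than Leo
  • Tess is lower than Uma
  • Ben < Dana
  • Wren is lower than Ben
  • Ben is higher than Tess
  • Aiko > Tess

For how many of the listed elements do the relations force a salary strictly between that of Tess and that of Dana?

The relations place Tess below Dana. An element lies strictly between them when it is forced above Tess and also forced below Dana.
Above Tess: {Uma, Wren, Cleo, Aiko, Ben, Leo}. Below Dana: {Wren, Cleo, Vik, Ben}.
Intersection: {Wren, Cleo, Ben} — 3.

3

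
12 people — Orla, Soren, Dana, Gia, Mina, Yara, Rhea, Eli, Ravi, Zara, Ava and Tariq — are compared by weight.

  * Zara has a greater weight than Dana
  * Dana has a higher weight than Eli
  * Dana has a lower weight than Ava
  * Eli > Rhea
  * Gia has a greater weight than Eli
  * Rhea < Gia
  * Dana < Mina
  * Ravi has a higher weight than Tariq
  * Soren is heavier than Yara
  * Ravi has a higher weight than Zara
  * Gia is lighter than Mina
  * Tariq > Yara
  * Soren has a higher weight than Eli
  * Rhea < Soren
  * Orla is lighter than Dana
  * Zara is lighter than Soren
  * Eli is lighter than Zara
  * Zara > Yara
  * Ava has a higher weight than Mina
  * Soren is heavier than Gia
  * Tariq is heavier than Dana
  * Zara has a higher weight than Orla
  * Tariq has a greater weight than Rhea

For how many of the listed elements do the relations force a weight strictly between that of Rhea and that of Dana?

1

The relations place Rhea below Dana. An element lies strictly between them when it is forced above Rhea and also forced below Dana.
Above Rhea: {Eli, Gia, Zara, Tariq, Mina, Ravi, Ava, Soren}. Below Dana: {Orla, Eli}.
Intersection: {Eli} — 1.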